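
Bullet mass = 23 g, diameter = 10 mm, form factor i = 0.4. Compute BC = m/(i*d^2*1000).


BC = m/(i*d^2*1000) = 23/(0.4 * 10^2 * 1000) = 0.000575

0.000575


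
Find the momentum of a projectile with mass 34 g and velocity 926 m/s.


p = m*v = 0.034*926 = 31.48 kg·m/s

31.48 kg·m/s


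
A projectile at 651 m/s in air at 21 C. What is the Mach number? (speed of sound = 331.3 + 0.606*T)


a = 331.3 + 0.606*(21) = 344.026 m/s
M = v/a = 651/344.026 = 1.892

1.892


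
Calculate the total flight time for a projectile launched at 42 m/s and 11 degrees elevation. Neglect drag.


T = 2*v0*sin(theta)/g = 2*42*sin(11°)/9.81 = 1.634 s

1.634 s


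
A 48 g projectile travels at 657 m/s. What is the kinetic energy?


E = 0.5*m*v^2 = 0.5*0.048*657^2 = 10360 J

10360 J


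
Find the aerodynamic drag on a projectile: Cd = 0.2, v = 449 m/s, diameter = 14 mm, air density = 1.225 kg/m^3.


A = pi*(d/2)^2 = pi*(14/2000)^2 = 1.53938e-04 m^2
Fd = 0.5*Cd*rho*A*v^2 = 0.5*0.2*1.225*1.53938e-04*449^2 = 3.802 N

3.802 N


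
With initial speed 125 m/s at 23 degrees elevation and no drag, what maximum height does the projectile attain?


H = (v0*sin(theta))^2 / (2g) = (125*sin(23°))^2 / (2*9.81) = 121.6 m

121.6 m


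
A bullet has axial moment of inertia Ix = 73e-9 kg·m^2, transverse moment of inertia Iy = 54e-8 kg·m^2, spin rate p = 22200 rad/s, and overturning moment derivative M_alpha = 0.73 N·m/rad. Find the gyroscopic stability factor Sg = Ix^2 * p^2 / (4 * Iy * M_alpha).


Sg = Ix^2 * p^2 / (4 * Iy * M_alpha) = (73e-9)^2 * 22200^2 / (4 * 54e-8 * 0.73) = 1.666

1.666


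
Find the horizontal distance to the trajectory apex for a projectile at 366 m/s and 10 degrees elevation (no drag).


R = v0^2*sin(2*theta)/g = 366^2*sin(2*10°)/9.81 = 4670.3 m
apex_dist = R/2 = 4670.3/2 = 2335 m

2335 m


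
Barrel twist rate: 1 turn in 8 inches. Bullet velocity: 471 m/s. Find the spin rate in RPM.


twist_m = 8*0.0254 = 0.2032 m
spin = v/twist = 471/0.2032 = 2317.913 rev/s
RPM = spin*60 = 2317.913*60 ≈ 139075 RPM

139075 RPM


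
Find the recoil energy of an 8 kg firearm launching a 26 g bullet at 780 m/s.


v_r = m_p*v_p/m_gun = 0.026*780/8 = 2.535 m/s, E_r = 0.5*m_gun*v_r^2 = 0.5*8*2.535^2 = 25.7 J

25.7 J


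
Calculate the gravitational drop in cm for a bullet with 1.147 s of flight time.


drop = 0.5*g*t^2 = 0.5*9.81*1.147^2 = 6.45306 m ≈ 645.3 cm

645.3 cm


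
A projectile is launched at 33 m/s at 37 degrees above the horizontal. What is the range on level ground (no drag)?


R = v0^2 * sin(2*theta) / g = 33^2 * sin(2*37°) / 9.81 = 106.7 m

106.7 m


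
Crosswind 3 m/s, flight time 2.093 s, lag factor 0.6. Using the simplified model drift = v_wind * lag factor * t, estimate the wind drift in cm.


drift = v_wind * lag * t = 3 * 0.6 * 2.093 = 3.7674 m ≈ 376.7 cm

376.7 cm


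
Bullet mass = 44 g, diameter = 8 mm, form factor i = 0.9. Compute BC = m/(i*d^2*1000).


BC = m/(i*d^2*1000) = 44/(0.9 * 8^2 * 1000) = 0.0007639

0.0007639


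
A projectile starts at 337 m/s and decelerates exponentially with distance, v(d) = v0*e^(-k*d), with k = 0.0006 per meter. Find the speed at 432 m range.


v = v0*exp(-k*d) = 337*exp(-0.0006*432) = 260.1 m/s

260.1 m/s


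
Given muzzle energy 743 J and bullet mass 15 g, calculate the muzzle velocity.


v = sqrt(2*E/m) = sqrt(2*743/0.015) = 314.7 m/s

314.7 m/s


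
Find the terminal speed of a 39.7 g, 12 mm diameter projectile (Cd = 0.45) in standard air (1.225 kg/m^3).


A = pi*(d/2)^2 = pi*(12/2000)^2 = 1.13097e-04 m^2
vt = sqrt(2mg/(Cd*rho*A)) = sqrt(2*0.0397*9.81/(0.45 * 1.225 * 1.13097e-04)) = 111.8 m/s

111.8 m/s


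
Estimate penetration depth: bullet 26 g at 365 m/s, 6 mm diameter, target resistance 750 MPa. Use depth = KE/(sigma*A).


A = pi*(d/2)^2 = pi*(6/2)^2 = 28.2743 mm^2
E = 0.5*m*v^2 = 0.5*0.026*365^2 = 1731.92 J
depth = E/(sigma*A) = 1731.92 J / (750 MPa * 28.2743 mm^2) = 1731.92/(750 * 28.2743) m = 0.0816724 m ≈ 81.67 mm

81.67 mm


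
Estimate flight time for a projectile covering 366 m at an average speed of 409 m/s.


t = d/v = 366/409 = 0.8949 s

0.8949 s


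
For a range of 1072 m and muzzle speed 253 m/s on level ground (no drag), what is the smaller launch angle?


sin(2*theta) = R*g/v0^2 = 1072*9.81/253^2 = 0.164294, theta = arcsin(0.164294)/2 = 4.728°

4.728 degrees


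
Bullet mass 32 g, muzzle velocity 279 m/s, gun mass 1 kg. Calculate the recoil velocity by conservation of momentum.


v_recoil = m_p * v_p / m_gun = 0.032 * 279 / 1 = 8.928 m/s

8.928 m/s


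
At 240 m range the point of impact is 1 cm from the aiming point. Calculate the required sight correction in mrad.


1 mrad subtends 1 cm per 10 m of range, so adj = error_cm / (dist_m / 10) = 1 / (240/10) = 0.04167 mrad

0.04167 mrad


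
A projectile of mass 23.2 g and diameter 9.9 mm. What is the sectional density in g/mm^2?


SD = m/d^2 = 23.2/9.9^2 = 0.2367 g/mm^2

0.2367 g/mm^2


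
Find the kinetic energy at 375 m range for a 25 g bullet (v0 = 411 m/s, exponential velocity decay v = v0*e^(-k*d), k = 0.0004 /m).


v = v0*exp(-k*d) = 411*exp(-0.0004*375) = 353.751 m/s
E = 0.5*m*v^2 = 0.5*0.025*353.751^2 = 1564 J

1564 J


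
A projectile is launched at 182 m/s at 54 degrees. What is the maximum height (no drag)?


H = (v0*sin(theta))^2 / (2g) = (182*sin(54°))^2 / (2*9.81) = 1105 m

1105 m


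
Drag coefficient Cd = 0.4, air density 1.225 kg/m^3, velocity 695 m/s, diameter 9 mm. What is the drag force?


A = pi*(d/2)^2 = pi*(9/2000)^2 = 6.36173e-05 m^2
Fd = 0.5*Cd*rho*A*v^2 = 0.5*0.4*1.225*6.36173e-05*695^2 = 7.529 N

7.529 N


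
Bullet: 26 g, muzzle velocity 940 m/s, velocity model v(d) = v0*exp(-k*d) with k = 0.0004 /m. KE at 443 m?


v = v0*exp(-k*d) = 940*exp(-0.0004*443) = 787.356 m/s
E = 0.5*m*v^2 = 0.5*0.026*787.356^2 = 8059 J

8059 J


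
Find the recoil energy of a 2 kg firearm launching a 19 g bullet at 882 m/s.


v_r = m_p*v_p/m_gun = 0.019*882/2 = 8.379 m/s, E_r = 0.5*m_gun*v_r^2 = 0.5*2*8.379^2 = 70.21 J

70.21 J


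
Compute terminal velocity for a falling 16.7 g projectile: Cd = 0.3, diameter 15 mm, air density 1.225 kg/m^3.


A = pi*(d/2)^2 = pi*(15/2000)^2 = 1.76715e-04 m^2
vt = sqrt(2mg/(Cd*rho*A)) = sqrt(2*0.0167*9.81/(0.3 * 1.225 * 1.76715e-04)) = 71.03 m/s

71.03 m/s


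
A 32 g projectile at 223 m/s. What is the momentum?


p = m*v = 0.032*223 = 7.136 kg·m/s

7.136 kg·m/s


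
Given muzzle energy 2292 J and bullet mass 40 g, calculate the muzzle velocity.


v = sqrt(2*E/m) = sqrt(2*2292/0.04) = 338.5 m/s

338.5 m/s


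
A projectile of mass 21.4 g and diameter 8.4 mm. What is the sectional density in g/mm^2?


SD = m/d^2 = 21.4/8.4^2 = 0.3033 g/mm^2

0.3033 g/mm^2


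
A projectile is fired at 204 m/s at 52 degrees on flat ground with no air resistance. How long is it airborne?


T = 2*v0*sin(theta)/g = 2*204*sin(52°)/9.81 = 32.77 s

32.77 s


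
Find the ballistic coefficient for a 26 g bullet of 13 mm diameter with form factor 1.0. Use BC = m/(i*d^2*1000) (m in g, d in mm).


BC = m/(i*d^2*1000) = 26/(1.0 * 13^2 * 1000) = 0.0001538

0.0001538


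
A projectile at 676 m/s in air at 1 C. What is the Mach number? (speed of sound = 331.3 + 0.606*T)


a = 331.3 + 0.606*(1) = 331.906 m/s
M = v/a = 676/331.906 = 2.037

2.037


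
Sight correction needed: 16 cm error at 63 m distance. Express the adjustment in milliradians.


1 mrad subtends 1 cm per 10 m of range, so adj = error_cm / (dist_m / 10) = 16 / (63/10) = 2.54 mrad

2.54 mrad


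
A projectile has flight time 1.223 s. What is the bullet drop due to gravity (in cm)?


drop = 0.5*g*t^2 = 0.5*9.81*1.223^2 = 7.33655 m ≈ 733.7 cm

733.7 cm


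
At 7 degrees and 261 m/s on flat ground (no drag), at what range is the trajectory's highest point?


R = v0^2*sin(2*theta)/g = 261^2*sin(2*7°)/9.81 = 1679.91 m
apex_dist = R/2 = 1679.91/2 = 840 m

840 m


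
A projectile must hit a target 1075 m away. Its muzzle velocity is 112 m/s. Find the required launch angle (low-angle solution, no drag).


sin(2*theta) = R*g/v0^2 = 1075*9.81/112^2 = 0.840701, theta = arcsin(0.840701)/2 = 28.61°

28.61 degrees


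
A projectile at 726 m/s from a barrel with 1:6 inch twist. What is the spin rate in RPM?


twist_m = 6*0.0254 = 0.1524 m
spin = v/twist = 726/0.1524 = 4763.78 rev/s
RPM = spin*60 = 4763.78*60 ≈ 285827 RPM

285827 RPM


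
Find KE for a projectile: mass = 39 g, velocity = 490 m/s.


E = 0.5*m*v^2 = 0.5*0.039*490^2 = 4682 J

4682 J


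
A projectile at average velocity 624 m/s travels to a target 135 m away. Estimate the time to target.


t = d/v = 135/624 = 0.2163 s

0.2163 s


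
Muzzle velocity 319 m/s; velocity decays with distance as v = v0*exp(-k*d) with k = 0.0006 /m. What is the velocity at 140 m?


v = v0*exp(-k*d) = 319*exp(-0.0006*140) = 293.3 m/s

293.3 m/s


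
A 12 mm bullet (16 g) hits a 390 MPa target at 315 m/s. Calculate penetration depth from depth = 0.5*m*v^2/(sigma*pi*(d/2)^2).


A = pi*(d/2)^2 = pi*(12/2)^2 = 113.097 mm^2
E = 0.5*m*v^2 = 0.5*0.016*315^2 = 793.8 J
depth = E/(sigma*A) = 793.8 J / (390 MPa * 113.097 mm^2) = 793.8/(390 * 113.097) m = 0.0179968 m ≈ 18 mm

18 mm


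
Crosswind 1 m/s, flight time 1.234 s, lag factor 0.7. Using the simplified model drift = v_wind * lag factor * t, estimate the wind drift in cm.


drift = v_wind * lag * t = 1 * 0.7 * 1.234 = 0.8638 m ≈ 86.38 cm

86.38 cm


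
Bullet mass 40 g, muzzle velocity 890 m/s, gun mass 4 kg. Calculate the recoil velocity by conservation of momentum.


v_recoil = m_p * v_p / m_gun = 0.04 * 890 / 4 = 8.9 m/s

8.9 m/s


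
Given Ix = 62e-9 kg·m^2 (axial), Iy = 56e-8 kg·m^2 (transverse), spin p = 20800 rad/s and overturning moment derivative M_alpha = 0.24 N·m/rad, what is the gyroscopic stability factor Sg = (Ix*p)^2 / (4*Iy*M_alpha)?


Sg = Ix^2 * p^2 / (4 * Iy * M_alpha) = (62e-9)^2 * 20800^2 / (4 * 56e-8 * 0.24) = 3.094

3.094


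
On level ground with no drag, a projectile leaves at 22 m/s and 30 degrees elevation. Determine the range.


R = v0^2 * sin(2*theta) / g = 22^2 * sin(2*30°) / 9.81 = 42.73 m

42.73 m


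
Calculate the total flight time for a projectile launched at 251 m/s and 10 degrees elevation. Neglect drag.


T = 2*v0*sin(theta)/g = 2*251*sin(10°)/9.81 = 8.886 s

8.886 s


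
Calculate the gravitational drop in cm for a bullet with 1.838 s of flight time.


drop = 0.5*g*t^2 = 0.5*9.81*1.838^2 = 16.5703 m ≈ 1657 cm

1657 cm


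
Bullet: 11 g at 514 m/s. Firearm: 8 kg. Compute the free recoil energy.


v_r = m_p*v_p/m_gun = 0.011*514/8 = 0.70675 m/s, E_r = 0.5*m_gun*v_r^2 = 0.5*8*0.70675^2 = 1.998 J

1.998 J


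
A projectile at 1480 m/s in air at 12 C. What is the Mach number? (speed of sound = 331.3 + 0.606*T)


a = 331.3 + 0.606*(12) = 338.572 m/s
M = v/a = 1480/338.572 = 4.371

4.371


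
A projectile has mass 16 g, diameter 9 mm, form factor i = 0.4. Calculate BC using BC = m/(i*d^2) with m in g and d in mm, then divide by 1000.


BC = m/(i*d^2*1000) = 16/(0.4 * 9^2 * 1000) = 0.0004938

0.0004938


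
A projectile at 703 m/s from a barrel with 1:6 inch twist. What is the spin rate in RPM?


twist_m = 6*0.0254 = 0.1524 m
spin = v/twist = 703/0.1524 = 4612.861 rev/s
RPM = spin*60 = 4612.861*60 ≈ 276772 RPM

276772 RPM


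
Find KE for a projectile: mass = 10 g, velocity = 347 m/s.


E = 0.5*m*v^2 = 0.5*0.01*347^2 = 602 J

602 J


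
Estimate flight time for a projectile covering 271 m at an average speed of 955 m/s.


t = d/v = 271/955 = 0.2838 s

0.2838 s


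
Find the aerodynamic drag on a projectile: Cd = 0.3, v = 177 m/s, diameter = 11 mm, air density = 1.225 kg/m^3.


A = pi*(d/2)^2 = pi*(11/2000)^2 = 9.50332e-05 m^2
Fd = 0.5*Cd*rho*A*v^2 = 0.5*0.3*1.225*9.50332e-05*177^2 = 0.5471 N

0.5471 N


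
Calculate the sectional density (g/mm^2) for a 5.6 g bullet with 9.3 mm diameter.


SD = m/d^2 = 5.6/9.3^2 = 0.06475 g/mm^2

0.06475 g/mm^2


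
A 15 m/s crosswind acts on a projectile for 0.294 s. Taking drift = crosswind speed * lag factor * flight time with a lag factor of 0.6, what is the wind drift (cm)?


drift = v_wind * lag * t = 15 * 0.6 * 0.294 = 2.646 m ≈ 264.6 cm

264.6 cm


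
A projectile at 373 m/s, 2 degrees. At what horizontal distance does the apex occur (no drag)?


R = v0^2*sin(2*theta)/g = 373^2*sin(2*2°)/9.81 = 989.312 m
apex_dist = R/2 = 989.312/2 = 494.7 m

494.7 m


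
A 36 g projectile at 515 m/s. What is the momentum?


p = m*v = 0.036*515 = 18.54 kg·m/s

18.54 kg·m/s


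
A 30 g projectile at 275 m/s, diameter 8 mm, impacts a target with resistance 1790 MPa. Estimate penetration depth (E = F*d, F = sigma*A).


A = pi*(d/2)^2 = pi*(8/2)^2 = 50.2655 mm^2
E = 0.5*m*v^2 = 0.5*0.03*275^2 = 1134.38 J
depth = E/(sigma*A) = 1134.38 J / (1790 MPa * 50.2655 mm^2) = 1134.38/(1790 * 50.2655) m = 0.0126076 m ≈ 12.61 mm

12.61 mm


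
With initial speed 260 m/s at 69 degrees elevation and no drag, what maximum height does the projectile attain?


H = (v0*sin(theta))^2 / (2g) = (260*sin(69°))^2 / (2*9.81) = 3003 m

3003 m


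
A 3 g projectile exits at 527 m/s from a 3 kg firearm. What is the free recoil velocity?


v_recoil = m_p * v_p / m_gun = 0.003 * 527 / 3 = 0.527 m/s

0.527 m/s


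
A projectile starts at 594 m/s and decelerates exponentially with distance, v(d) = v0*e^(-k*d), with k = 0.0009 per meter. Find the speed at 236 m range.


v = v0*exp(-k*d) = 594*exp(-0.0009*236) = 480.3 m/s

480.3 m/s


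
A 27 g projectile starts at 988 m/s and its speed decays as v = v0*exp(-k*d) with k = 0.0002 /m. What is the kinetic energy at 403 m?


v = v0*exp(-k*d) = 988*exp(-0.0002*403) = 911.492 m/s
E = 0.5*m*v^2 = 0.5*0.027*911.492^2 = 11216 J

11216 J


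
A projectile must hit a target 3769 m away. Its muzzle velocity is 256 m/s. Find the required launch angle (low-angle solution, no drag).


sin(2*theta) = R*g/v0^2 = 3769*9.81/256^2 = 0.564177, theta = arcsin(0.564177)/2 = 17.17°

17.17 degrees


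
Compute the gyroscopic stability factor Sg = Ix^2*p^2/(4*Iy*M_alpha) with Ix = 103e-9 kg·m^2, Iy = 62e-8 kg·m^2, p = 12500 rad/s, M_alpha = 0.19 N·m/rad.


Sg = Ix^2 * p^2 / (4 * Iy * M_alpha) = (103e-9)^2 * 12500^2 / (4 * 62e-8 * 0.19) = 3.518

3.518


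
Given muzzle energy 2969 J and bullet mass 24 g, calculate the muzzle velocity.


v = sqrt(2*E/m) = sqrt(2*2969/0.024) = 497.4 m/s

497.4 m/s


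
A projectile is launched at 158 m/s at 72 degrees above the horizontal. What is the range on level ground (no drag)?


R = v0^2 * sin(2*theta) / g = 158^2 * sin(2*72°) / 9.81 = 1496 m

1496 m


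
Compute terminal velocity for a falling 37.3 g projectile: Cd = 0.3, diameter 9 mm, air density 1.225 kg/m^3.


A = pi*(d/2)^2 = pi*(9/2000)^2 = 6.36173e-05 m^2
vt = sqrt(2mg/(Cd*rho*A)) = sqrt(2*0.0373*9.81/(0.3 * 1.225 * 6.36173e-05)) = 176.9 m/s

176.9 m/s


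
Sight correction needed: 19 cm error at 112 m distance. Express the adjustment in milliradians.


1 mrad subtends 1 cm per 10 m of range, so adj = error_cm / (dist_m / 10) = 19 / (112/10) = 1.696 mrad

1.696 mrad


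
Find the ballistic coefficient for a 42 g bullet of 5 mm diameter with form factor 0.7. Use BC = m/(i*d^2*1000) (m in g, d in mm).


BC = m/(i*d^2*1000) = 42/(0.7 * 5^2 * 1000) = 0.0024

0.0024


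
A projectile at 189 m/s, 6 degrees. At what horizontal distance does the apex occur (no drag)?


R = v0^2*sin(2*theta)/g = 189^2*sin(2*6°)/9.81 = 757.066 m
apex_dist = R/2 = 757.066/2 = 378.5 m

378.5 m


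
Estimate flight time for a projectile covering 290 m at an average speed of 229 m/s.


t = d/v = 290/229 = 1.266 s

1.266 s


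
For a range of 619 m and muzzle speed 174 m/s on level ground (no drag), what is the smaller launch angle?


sin(2*theta) = R*g/v0^2 = 619*9.81/174^2 = 0.200568, theta = arcsin(0.200568)/2 = 5.785°

5.785 degrees


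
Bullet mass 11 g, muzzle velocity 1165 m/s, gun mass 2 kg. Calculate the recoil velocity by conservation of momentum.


v_recoil = m_p * v_p / m_gun = 0.011 * 1165 / 2 = 6.407 m/s

6.407 m/s


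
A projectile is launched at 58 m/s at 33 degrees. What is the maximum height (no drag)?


H = (v0*sin(theta))^2 / (2g) = (58*sin(33°))^2 / (2*9.81) = 50.86 m

50.86 m


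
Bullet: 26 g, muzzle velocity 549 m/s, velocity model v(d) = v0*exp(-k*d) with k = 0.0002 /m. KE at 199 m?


v = v0*exp(-k*d) = 549*exp(-0.0002*199) = 527.579 m/s
E = 0.5*m*v^2 = 0.5*0.026*527.579^2 = 3618 J

3618 J


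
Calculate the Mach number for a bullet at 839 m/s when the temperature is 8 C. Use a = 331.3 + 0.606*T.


a = 331.3 + 0.606*(8) = 336.148 m/s
M = v/a = 839/336.148 = 2.496

2.496


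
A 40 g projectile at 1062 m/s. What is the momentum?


p = m*v = 0.04*1062 = 42.48 kg·m/s

42.48 kg·m/s


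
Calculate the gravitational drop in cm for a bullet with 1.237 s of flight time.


drop = 0.5*g*t^2 = 0.5*9.81*1.237^2 = 7.50548 m ≈ 750.5 cm

750.5 cm


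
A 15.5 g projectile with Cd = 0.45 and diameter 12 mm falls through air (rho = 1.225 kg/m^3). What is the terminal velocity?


A = pi*(d/2)^2 = pi*(12/2000)^2 = 1.13097e-04 m^2
vt = sqrt(2mg/(Cd*rho*A)) = sqrt(2*0.0155*9.81/(0.45 * 1.225 * 1.13097e-04)) = 69.84 m/s

69.84 m/s


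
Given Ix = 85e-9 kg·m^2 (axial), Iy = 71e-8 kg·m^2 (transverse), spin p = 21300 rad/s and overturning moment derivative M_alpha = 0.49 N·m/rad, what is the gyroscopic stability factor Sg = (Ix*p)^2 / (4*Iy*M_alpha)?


Sg = Ix^2 * p^2 / (4 * Iy * M_alpha) = (85e-9)^2 * 21300^2 / (4 * 71e-8 * 0.49) = 2.355

2.355


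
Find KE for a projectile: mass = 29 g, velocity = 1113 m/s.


E = 0.5*m*v^2 = 0.5*0.029*1113^2 = 17962 J

17962 J


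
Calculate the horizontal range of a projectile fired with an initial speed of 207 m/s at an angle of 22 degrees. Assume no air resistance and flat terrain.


R = v0^2 * sin(2*theta) / g = 207^2 * sin(2*22°) / 9.81 = 3034 m

3034 m


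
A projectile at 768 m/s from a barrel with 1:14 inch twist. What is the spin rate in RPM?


twist_m = 14*0.0254 = 0.3556 m
spin = v/twist = 768/0.3556 = 2159.73 rev/s
RPM = spin*60 = 2159.73*60 ≈ 129584 RPM

129584 RPM


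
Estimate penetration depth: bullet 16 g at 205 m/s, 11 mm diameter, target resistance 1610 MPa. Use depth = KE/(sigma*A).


A = pi*(d/2)^2 = pi*(11/2)^2 = 95.0332 mm^2
E = 0.5*m*v^2 = 0.5*0.016*205^2 = 336.2 J
depth = E/(sigma*A) = 336.2 J / (1610 MPa * 95.0332 mm^2) = 336.2/(1610 * 95.0332) m = 0.00219734 m ≈ 2.197 mm

2.197 mm


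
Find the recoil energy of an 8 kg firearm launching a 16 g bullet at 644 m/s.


v_r = m_p*v_p/m_gun = 0.016*644/8 = 1.288 m/s, E_r = 0.5*m_gun*v_r^2 = 0.5*8*1.288^2 = 6.636 J

6.636 J


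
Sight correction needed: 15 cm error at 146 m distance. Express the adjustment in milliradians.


1 mrad subtends 1 cm per 10 m of range, so adj = error_cm / (dist_m / 10) = 15 / (146/10) = 1.027 mrad

1.027 mrad


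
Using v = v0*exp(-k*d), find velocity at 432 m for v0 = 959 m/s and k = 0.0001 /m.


v = v0*exp(-k*d) = 959*exp(-0.0001*432) = 918.5 m/s

918.5 m/s


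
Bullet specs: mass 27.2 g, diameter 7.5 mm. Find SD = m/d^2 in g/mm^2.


SD = m/d^2 = 27.2/7.5^2 = 0.4836 g/mm^2

0.4836 g/mm^2


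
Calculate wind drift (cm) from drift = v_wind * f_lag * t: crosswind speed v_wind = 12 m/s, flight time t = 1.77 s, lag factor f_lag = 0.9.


drift = v_wind * lag * t = 12 * 0.9 * 1.77 = 19.116 m ≈ 1912 cm

1912 cm


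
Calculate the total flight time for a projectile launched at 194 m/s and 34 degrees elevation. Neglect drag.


T = 2*v0*sin(theta)/g = 2*194*sin(34°)/9.81 = 22.12 s

22.12 s


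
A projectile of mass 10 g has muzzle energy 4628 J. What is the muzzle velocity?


v = sqrt(2*E/m) = sqrt(2*4628/0.01) = 962.1 m/s

962.1 m/s


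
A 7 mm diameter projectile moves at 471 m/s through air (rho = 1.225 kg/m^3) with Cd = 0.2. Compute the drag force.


A = pi*(d/2)^2 = pi*(7/2000)^2 = 3.84845e-05 m^2
Fd = 0.5*Cd*rho*A*v^2 = 0.5*0.2*1.225*3.84845e-05*471^2 = 1.046 N

1.046 N


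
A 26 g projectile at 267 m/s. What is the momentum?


p = m*v = 0.026*267 = 6.942 kg·m/s

6.942 kg·m/s


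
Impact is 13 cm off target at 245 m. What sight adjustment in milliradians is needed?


1 mrad subtends 1 cm per 10 m of range, so adj = error_cm / (dist_m / 10) = 13 / (245/10) = 0.5306 mrad

0.5306 mrad


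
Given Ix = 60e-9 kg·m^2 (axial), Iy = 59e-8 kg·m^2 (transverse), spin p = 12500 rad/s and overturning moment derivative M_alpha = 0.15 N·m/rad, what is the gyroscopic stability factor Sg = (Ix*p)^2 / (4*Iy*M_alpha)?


Sg = Ix^2 * p^2 / (4 * Iy * M_alpha) = (60e-9)^2 * 12500^2 / (4 * 59e-8 * 0.15) = 1.589

1.589


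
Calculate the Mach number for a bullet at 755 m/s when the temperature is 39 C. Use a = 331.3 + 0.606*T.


a = 331.3 + 0.606*(39) = 354.934 m/s
M = v/a = 755/354.934 = 2.127

2.127


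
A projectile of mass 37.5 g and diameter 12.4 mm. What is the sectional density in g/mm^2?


SD = m/d^2 = 37.5/12.4^2 = 0.2439 g/mm^2

0.2439 g/mm^2


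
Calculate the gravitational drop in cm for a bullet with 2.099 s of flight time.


drop = 0.5*g*t^2 = 0.5*9.81*2.099^2 = 21.6105 m ≈ 2161 cm

2161 cm


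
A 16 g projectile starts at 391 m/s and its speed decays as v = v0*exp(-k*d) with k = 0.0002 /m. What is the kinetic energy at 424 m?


v = v0*exp(-k*d) = 391*exp(-0.0002*424) = 359.21 m/s
E = 0.5*m*v^2 = 0.5*0.016*359.21^2 = 1032 J

1032 J


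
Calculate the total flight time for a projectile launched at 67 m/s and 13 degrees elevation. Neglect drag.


T = 2*v0*sin(theta)/g = 2*67*sin(13°)/9.81 = 3.073 s

3.073 s


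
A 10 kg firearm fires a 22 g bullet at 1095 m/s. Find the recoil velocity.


v_recoil = m_p * v_p / m_gun = 0.022 * 1095 / 10 = 2.409 m/s

2.409 m/s


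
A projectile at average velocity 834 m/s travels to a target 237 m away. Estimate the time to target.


t = d/v = 237/834 = 0.2842 s

0.2842 s


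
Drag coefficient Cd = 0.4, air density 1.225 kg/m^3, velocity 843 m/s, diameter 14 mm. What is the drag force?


A = pi*(d/2)^2 = pi*(14/2000)^2 = 1.53938e-04 m^2
Fd = 0.5*Cd*rho*A*v^2 = 0.5*0.4*1.225*1.53938e-04*843^2 = 26.8 N

26.8 N


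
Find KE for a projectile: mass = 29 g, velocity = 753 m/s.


E = 0.5*m*v^2 = 0.5*0.029*753^2 = 8222 J

8222 J


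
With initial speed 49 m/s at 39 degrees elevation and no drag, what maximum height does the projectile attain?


H = (v0*sin(theta))^2 / (2g) = (49*sin(39°))^2 / (2*9.81) = 48.47 m

48.47 m


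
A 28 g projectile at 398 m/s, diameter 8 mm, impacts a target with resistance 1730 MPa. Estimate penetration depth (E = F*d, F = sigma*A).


A = pi*(d/2)^2 = pi*(8/2)^2 = 50.2655 mm^2
E = 0.5*m*v^2 = 0.5*0.028*398^2 = 2217.66 J
depth = E/(sigma*A) = 2217.66 J / (1730 MPa * 50.2655 mm^2) = 2217.66/(1730 * 50.2655) m = 0.0255022 m ≈ 25.5 mm

25.5 mm


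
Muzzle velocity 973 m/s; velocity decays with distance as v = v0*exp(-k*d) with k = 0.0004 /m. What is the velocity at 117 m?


v = v0*exp(-k*d) = 973*exp(-0.0004*117) = 928.5 m/s

928.5 m/s


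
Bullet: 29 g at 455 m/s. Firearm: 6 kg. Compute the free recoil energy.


v_r = m_p*v_p/m_gun = 0.029*455/6 = 2.19917 m/s, E_r = 0.5*m_gun*v_r^2 = 0.5*6*2.19917^2 = 14.51 J

14.51 J


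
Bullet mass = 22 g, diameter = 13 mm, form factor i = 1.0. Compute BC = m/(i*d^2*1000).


BC = m/(i*d^2*1000) = 22/(1.0 * 13^2 * 1000) = 0.0001302

0.0001302


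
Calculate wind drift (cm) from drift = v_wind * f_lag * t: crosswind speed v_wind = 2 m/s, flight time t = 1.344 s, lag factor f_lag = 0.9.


drift = v_wind * lag * t = 2 * 0.9 * 1.344 = 2.4192 m ≈ 241.9 cm

241.9 cm


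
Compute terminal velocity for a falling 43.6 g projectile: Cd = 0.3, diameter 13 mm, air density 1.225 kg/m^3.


A = pi*(d/2)^2 = pi*(13/2000)^2 = 1.32732e-04 m^2
vt = sqrt(2mg/(Cd*rho*A)) = sqrt(2*0.0436*9.81/(0.3 * 1.225 * 1.32732e-04)) = 132.4 m/s

132.4 m/s


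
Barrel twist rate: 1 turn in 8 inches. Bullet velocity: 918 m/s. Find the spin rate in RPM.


twist_m = 8*0.0254 = 0.2032 m
spin = v/twist = 918/0.2032 = 4517.717 rev/s
RPM = spin*60 = 4517.717*60 ≈ 271063 RPM

271063 RPM


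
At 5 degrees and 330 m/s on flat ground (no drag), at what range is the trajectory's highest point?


R = v0^2*sin(2*theta)/g = 330^2*sin(2*5°)/9.81 = 1927.65 m
apex_dist = R/2 = 1927.65/2 = 963.8 m

963.8 m


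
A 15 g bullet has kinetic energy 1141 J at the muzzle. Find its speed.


v = sqrt(2*E/m) = sqrt(2*1141/0.015) = 390 m/s

390 m/s


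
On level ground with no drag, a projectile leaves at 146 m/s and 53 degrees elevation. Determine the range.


R = v0^2 * sin(2*theta) / g = 146^2 * sin(2*53°) / 9.81 = 2089 m

2089 m


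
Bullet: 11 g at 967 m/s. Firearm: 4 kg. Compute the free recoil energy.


v_r = m_p*v_p/m_gun = 0.011*967/4 = 2.65925 m/s, E_r = 0.5*m_gun*v_r^2 = 0.5*4*2.65925^2 = 14.14 J

14.14 J


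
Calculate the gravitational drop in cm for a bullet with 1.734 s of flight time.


drop = 0.5*g*t^2 = 0.5*9.81*1.734^2 = 14.7481 m ≈ 1475 cm

1475 cm


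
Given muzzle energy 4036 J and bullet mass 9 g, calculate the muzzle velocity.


v = sqrt(2*E/m) = sqrt(2*4036/0.009) = 947 m/s

947 m/s


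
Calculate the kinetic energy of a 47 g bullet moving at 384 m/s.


E = 0.5*m*v^2 = 0.5*0.047*384^2 = 3465 J

3465 J


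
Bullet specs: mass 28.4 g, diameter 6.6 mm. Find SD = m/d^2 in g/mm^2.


SD = m/d^2 = 28.4/6.6^2 = 0.652 g/mm^2

0.652 g/mm^2


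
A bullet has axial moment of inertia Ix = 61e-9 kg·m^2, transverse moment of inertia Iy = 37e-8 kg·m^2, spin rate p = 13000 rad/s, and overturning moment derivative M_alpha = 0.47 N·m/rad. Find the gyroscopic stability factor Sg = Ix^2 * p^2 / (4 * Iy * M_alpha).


Sg = Ix^2 * p^2 / (4 * Iy * M_alpha) = (61e-9)^2 * 13000^2 / (4 * 37e-8 * 0.47) = 0.904

0.904


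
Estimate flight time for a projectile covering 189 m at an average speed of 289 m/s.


t = d/v = 189/289 = 0.654 s

0.654 s


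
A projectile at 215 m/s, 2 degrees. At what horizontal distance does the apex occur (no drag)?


R = v0^2*sin(2*theta)/g = 215^2*sin(2*2°)/9.81 = 328.694 m
apex_dist = R/2 = 328.694/2 = 164.3 m

164.3 m


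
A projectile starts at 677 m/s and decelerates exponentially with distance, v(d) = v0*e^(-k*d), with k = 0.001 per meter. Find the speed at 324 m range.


v = v0*exp(-k*d) = 677*exp(-0.001*324) = 489.6 m/s

489.6 m/s


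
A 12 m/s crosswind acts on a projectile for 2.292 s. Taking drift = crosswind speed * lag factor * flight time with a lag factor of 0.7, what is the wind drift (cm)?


drift = v_wind * lag * t = 12 * 0.7 * 2.292 = 19.2528 m ≈ 1925 cm

1925 cm


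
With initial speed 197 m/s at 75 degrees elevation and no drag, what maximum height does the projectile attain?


H = (v0*sin(theta))^2 / (2g) = (197*sin(75°))^2 / (2*9.81) = 1846 m

1846 m


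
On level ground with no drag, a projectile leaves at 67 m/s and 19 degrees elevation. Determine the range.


R = v0^2 * sin(2*theta) / g = 67^2 * sin(2*19°) / 9.81 = 281.7 m

281.7 m


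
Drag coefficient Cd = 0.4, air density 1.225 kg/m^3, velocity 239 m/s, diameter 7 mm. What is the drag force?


A = pi*(d/2)^2 = pi*(7/2000)^2 = 3.84845e-05 m^2
Fd = 0.5*Cd*rho*A*v^2 = 0.5*0.4*1.225*3.84845e-05*239^2 = 0.5386 N

0.5386 N


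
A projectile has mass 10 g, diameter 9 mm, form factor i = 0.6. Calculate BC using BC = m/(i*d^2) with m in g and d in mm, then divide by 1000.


BC = m/(i*d^2*1000) = 10/(0.6 * 9^2 * 1000) = 0.0002058

0.0002058


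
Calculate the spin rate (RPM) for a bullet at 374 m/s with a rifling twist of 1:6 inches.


twist_m = 6*0.0254 = 0.1524 m
spin = v/twist = 374/0.1524 = 2454.068 rev/s
RPM = spin*60 = 2454.068*60 ≈ 147244 RPM

147244 RPM


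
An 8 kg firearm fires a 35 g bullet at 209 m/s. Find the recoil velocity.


v_recoil = m_p * v_p / m_gun = 0.035 * 209 / 8 = 0.9144 m/s

0.9144 m/s


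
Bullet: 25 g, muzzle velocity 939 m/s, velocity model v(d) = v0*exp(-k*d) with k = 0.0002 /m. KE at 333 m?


v = v0*exp(-k*d) = 939*exp(-0.0002*333) = 878.5 m/s
E = 0.5*m*v^2 = 0.5*0.025*878.5^2 = 9647 J

9647 J


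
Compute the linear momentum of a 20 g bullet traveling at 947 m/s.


p = m*v = 0.02*947 = 18.94 kg·m/s

18.94 kg·m/s


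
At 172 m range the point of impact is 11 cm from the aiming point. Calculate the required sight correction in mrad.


1 mrad subtends 1 cm per 10 m of range, so adj = error_cm / (dist_m / 10) = 11 / (172/10) = 0.6395 mrad

0.6395 mrad


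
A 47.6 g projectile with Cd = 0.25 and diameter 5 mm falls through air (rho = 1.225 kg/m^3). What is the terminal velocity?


A = pi*(d/2)^2 = pi*(5/2000)^2 = 1.96350e-05 m^2
vt = sqrt(2mg/(Cd*rho*A)) = sqrt(2*0.0476*9.81/(0.25 * 1.225 * 1.96350e-05)) = 394.1 m/s

394.1 m/s


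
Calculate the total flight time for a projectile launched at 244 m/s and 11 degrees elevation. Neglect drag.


T = 2*v0*sin(theta)/g = 2*244*sin(11°)/9.81 = 9.492 s

9.492 s


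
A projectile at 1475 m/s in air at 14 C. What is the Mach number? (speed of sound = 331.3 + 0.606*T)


a = 331.3 + 0.606*(14) = 339.784 m/s
M = v/a = 1475/339.784 = 4.341

4.341


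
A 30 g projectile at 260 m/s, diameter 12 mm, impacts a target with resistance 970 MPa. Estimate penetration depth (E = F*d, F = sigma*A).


A = pi*(d/2)^2 = pi*(12/2)^2 = 113.097 mm^2
E = 0.5*m*v^2 = 0.5*0.03*260^2 = 1014 J
depth = E/(sigma*A) = 1014 J / (970 MPa * 113.097 mm^2) = 1014/(970 * 113.097) m = 0.00924302 m ≈ 9.243 mm

9.243 mm


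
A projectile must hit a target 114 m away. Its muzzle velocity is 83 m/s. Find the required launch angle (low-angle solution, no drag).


sin(2*theta) = R*g/v0^2 = 114*9.81/83^2 = 0.162337, theta = arcsin(0.162337)/2 = 4.671°

4.671 degrees


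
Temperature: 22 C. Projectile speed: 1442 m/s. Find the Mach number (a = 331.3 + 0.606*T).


a = 331.3 + 0.606*(22) = 344.632 m/s
M = v/a = 1442/344.632 = 4.184

4.184


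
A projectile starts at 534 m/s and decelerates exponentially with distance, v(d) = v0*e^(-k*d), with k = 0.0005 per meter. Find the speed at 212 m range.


v = v0*exp(-k*d) = 534*exp(-0.0005*212) = 480.3 m/s

480.3 m/s


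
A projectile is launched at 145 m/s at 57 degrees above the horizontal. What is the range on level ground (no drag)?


R = v0^2 * sin(2*theta) / g = 145^2 * sin(2*57°) / 9.81 = 1958 m

1958 m


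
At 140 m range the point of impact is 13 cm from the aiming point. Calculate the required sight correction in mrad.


1 mrad subtends 1 cm per 10 m of range, so adj = error_cm / (dist_m / 10) = 13 / (140/10) = 0.9286 mrad

0.9286 mrad


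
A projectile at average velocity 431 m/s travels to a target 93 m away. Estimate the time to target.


t = d/v = 93/431 = 0.2158 s

0.2158 s


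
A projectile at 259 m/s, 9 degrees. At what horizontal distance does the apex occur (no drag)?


R = v0^2*sin(2*theta)/g = 259^2*sin(2*9°)/9.81 = 2113.07 m
apex_dist = R/2 = 2113.07/2 = 1057 m

1057 m


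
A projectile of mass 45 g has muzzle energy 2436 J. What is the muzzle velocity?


v = sqrt(2*E/m) = sqrt(2*2436/0.045) = 329 m/s

329 m/s


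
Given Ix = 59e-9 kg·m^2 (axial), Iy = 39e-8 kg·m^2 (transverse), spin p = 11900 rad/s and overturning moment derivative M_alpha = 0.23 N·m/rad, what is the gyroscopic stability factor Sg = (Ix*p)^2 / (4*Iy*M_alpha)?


Sg = Ix^2 * p^2 / (4 * Iy * M_alpha) = (59e-9)^2 * 11900^2 / (4 * 39e-8 * 0.23) = 1.374

1.374


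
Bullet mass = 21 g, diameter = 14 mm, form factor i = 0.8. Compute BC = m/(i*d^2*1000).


BC = m/(i*d^2*1000) = 21/(0.8 * 14^2 * 1000) = 0.0001339

0.0001339


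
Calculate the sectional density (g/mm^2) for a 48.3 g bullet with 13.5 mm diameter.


SD = m/d^2 = 48.3/13.5^2 = 0.265 g/mm^2

0.265 g/mm^2


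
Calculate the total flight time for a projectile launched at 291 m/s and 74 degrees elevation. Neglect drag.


T = 2*v0*sin(theta)/g = 2*291*sin(74°)/9.81 = 57.03 s

57.03 s


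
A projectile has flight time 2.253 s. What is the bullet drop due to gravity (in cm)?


drop = 0.5*g*t^2 = 0.5*9.81*2.253^2 = 24.8978 m ≈ 2490 cm

2490 cm


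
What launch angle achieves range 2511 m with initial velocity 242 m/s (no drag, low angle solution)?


sin(2*theta) = R*g/v0^2 = 2511*9.81/242^2 = 0.420615, theta = arcsin(0.420615)/2 = 12.44°

12.44 degrees


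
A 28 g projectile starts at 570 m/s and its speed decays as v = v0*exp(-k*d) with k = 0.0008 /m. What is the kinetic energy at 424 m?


v = v0*exp(-k*d) = 570*exp(-0.0008*424) = 406.034 m/s
E = 0.5*m*v^2 = 0.5*0.028*406.034^2 = 2308 J

2308 J


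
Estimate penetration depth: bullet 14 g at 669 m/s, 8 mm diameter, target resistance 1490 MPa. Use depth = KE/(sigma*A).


A = pi*(d/2)^2 = pi*(8/2)^2 = 50.2655 mm^2
E = 0.5*m*v^2 = 0.5*0.014*669^2 = 3132.93 J
depth = E/(sigma*A) = 3132.93 J / (1490 MPa * 50.2655 mm^2) = 3132.93/(1490 * 50.2655) m = 0.0418306 m ≈ 41.83 mm

41.83 mm


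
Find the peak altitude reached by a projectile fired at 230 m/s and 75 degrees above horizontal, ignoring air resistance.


H = (v0*sin(theta))^2 / (2g) = (230*sin(75°))^2 / (2*9.81) = 2516 m

2516 m


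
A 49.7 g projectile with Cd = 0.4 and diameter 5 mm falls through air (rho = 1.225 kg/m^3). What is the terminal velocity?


A = pi*(d/2)^2 = pi*(5/2000)^2 = 1.96350e-05 m^2
vt = sqrt(2mg/(Cd*rho*A)) = sqrt(2*0.0497*9.81/(0.4 * 1.225 * 1.96350e-05)) = 318.4 m/s

318.4 m/s


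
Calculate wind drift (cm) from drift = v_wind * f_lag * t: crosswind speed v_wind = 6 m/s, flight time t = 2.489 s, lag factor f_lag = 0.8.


drift = v_wind * lag * t = 6 * 0.8 * 2.489 = 11.9472 m ≈ 1195 cm

1195 cm


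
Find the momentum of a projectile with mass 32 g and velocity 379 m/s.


p = m*v = 0.032*379 = 12.13 kg·m/s

12.13 kg·m/s


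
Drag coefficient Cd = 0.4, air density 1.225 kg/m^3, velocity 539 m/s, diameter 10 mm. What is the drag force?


A = pi*(d/2)^2 = pi*(10/2000)^2 = 7.85398e-05 m^2
Fd = 0.5*Cd*rho*A*v^2 = 0.5*0.4*1.225*7.85398e-05*539^2 = 5.59 N

5.59 N


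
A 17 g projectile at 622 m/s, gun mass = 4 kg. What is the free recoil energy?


v_r = m_p*v_p/m_gun = 0.017*622/4 = 2.6435 m/s, E_r = 0.5*m_gun*v_r^2 = 0.5*4*2.6435^2 = 13.98 J

13.98 J


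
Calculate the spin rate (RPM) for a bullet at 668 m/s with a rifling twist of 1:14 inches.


twist_m = 14*0.0254 = 0.3556 m
spin = v/twist = 668/0.3556 = 1878.515 rev/s
RPM = spin*60 = 1878.515*60 ≈ 112711 RPM

112711 RPM


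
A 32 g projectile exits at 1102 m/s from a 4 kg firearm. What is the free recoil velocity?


v_recoil = m_p * v_p / m_gun = 0.032 * 1102 / 4 = 8.816 m/s

8.816 m/s


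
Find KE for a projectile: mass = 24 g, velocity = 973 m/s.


E = 0.5*m*v^2 = 0.5*0.024*973^2 = 11361 J

11361 J


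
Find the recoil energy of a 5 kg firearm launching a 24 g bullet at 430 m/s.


v_r = m_p*v_p/m_gun = 0.024*430/5 = 2.064 m/s, E_r = 0.5*m_gun*v_r^2 = 0.5*5*2.064^2 = 10.65 J

10.65 J


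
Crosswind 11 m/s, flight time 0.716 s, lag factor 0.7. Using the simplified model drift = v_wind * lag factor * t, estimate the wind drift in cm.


drift = v_wind * lag * t = 11 * 0.7 * 0.716 = 5.5132 m ≈ 551.3 cm

551.3 cm


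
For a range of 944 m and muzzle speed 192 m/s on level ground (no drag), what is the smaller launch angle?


sin(2*theta) = R*g/v0^2 = 944*9.81/192^2 = 0.251211, theta = arcsin(0.251211)/2 = 7.275°

7.275 degrees


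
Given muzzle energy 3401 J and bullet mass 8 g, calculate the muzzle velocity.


v = sqrt(2*E/m) = sqrt(2*3401/0.008) = 922.1 m/s

922.1 m/s


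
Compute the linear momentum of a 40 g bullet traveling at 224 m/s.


p = m*v = 0.04*224 = 8.96 kg·m/s

8.96 kg·m/s


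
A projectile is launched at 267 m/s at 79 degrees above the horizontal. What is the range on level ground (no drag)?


R = v0^2 * sin(2*theta) / g = 267^2 * sin(2*79°) / 9.81 = 2722 m

2722 m


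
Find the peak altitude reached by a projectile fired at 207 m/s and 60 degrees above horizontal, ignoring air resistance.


H = (v0*sin(theta))^2 / (2g) = (207*sin(60°))^2 / (2*9.81) = 1638 m

1638 m


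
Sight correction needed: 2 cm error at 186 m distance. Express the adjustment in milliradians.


1 mrad subtends 1 cm per 10 m of range, so adj = error_cm / (dist_m / 10) = 2 / (186/10) = 0.1075 mrad

0.1075 mrad


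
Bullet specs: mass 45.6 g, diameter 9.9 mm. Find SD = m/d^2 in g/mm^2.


SD = m/d^2 = 45.6/9.9^2 = 0.4653 g/mm^2

0.4653 g/mm^2


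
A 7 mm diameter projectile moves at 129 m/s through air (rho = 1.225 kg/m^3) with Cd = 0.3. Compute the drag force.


A = pi*(d/2)^2 = pi*(7/2000)^2 = 3.84845e-05 m^2
Fd = 0.5*Cd*rho*A*v^2 = 0.5*0.3*1.225*3.84845e-05*129^2 = 0.1177 N

0.1177 N


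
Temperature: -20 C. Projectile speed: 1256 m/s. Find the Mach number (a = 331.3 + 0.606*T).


a = 331.3 + 0.606*(-20) = 319.18 m/s
M = v/a = 1256/319.18 = 3.935

3.935


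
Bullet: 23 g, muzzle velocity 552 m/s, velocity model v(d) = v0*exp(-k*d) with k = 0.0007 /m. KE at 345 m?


v = v0*exp(-k*d) = 552*exp(-0.0007*345) = 433.568 m/s
E = 0.5*m*v^2 = 0.5*0.023*433.568^2 = 2162 J

2162 J


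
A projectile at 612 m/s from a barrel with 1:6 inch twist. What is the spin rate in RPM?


twist_m = 6*0.0254 = 0.1524 m
spin = v/twist = 612/0.1524 = 4015.748 rev/s
RPM = spin*60 = 4015.748*60 ≈ 240945 RPM

240945 RPM


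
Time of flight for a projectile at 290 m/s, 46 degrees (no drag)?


T = 2*v0*sin(theta)/g = 2*290*sin(46°)/9.81 = 42.53 s

42.53 s


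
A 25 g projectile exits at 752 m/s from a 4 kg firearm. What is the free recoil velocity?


v_recoil = m_p * v_p / m_gun = 0.025 * 752 / 4 = 4.7 m/s

4.7 m/s


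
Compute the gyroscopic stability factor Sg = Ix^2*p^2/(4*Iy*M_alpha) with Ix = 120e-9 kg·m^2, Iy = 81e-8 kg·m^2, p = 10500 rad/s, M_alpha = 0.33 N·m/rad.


Sg = Ix^2 * p^2 / (4 * Iy * M_alpha) = (120e-9)^2 * 10500^2 / (4 * 81e-8 * 0.33) = 1.485

1.485


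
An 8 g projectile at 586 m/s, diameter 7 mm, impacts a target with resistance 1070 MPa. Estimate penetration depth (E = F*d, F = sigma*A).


A = pi*(d/2)^2 = pi*(7/2)^2 = 38.4845 mm^2
E = 0.5*m*v^2 = 0.5*0.008*586^2 = 1373.58 J
depth = E/(sigma*A) = 1373.58 J / (1070 MPa * 38.4845 mm^2) = 1373.58/(1070 * 38.4845) m = 0.0333569 m ≈ 33.36 mm

33.36 mm


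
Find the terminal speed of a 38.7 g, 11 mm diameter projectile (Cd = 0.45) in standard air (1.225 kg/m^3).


A = pi*(d/2)^2 = pi*(11/2000)^2 = 9.50332e-05 m^2
vt = sqrt(2mg/(Cd*rho*A)) = sqrt(2*0.0387*9.81/(0.45 * 1.225 * 9.50332e-05)) = 120.4 m/s

120.4 m/s


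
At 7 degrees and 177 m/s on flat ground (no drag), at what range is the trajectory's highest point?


R = v0^2*sin(2*theta)/g = 177^2*sin(2*7°)/9.81 = 772.596 m
apex_dist = R/2 = 772.596/2 = 386.3 m

386.3 m


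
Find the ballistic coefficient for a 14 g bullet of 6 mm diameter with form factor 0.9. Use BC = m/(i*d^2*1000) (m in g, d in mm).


BC = m/(i*d^2*1000) = 14/(0.9 * 6^2 * 1000) = 0.0004321

0.0004321


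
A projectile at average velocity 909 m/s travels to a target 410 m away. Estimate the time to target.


t = d/v = 410/909 = 0.451 s

0.451 s


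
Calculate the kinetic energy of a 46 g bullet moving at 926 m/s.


E = 0.5*m*v^2 = 0.5*0.046*926^2 = 19722 J

19722 J
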